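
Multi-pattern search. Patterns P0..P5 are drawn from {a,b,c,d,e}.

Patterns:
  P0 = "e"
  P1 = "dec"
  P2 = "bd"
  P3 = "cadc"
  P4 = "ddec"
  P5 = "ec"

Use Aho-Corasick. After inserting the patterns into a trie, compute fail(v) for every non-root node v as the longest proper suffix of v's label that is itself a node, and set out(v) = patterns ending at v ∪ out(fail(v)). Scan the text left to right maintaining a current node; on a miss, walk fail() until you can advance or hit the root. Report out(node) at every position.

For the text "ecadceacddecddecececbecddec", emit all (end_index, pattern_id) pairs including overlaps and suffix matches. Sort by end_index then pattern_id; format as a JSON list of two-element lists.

Build automaton:
Trie (insert patterns):
  n0 'ε': b→5 c→7 d→2 e→1
  n1 'e': c→14  ←P0
  n2 'd': d→11 e→3
  n3 'de': c→4
  n4 'dec': ·  ←P1
  n5 'b': d→6
  n6 'bd': ·  ←P2
  n7 'c': a→8
  n8 'ca': d→9
  n9 'cad': c→10
  n10 'cadc': ·  ←P3
  n11 'dd': e→12
  n12 'dde': c→13
  n13 'ddec': ·  ←P4
  n14 'ec': ·  ←P5

Failure links (BFS by depth):
  fail(1) 'e': from fail(0)=0 chase 'e': 0 ⇒ 0;  out={0}∪out(0)={0}
  fail(2) 'd': from fail(0)=0 chase 'd': 0 ⇒ 0;  out=∅∪out(0)=∅
  fail(5) 'b': from fail(0)=0 chase 'b': 0 ⇒ 0;  out=∅∪out(0)=∅
  fail(7) 'c': from fail(0)=0 chase 'c': 0 ⇒ 0;  out=∅∪out(0)=∅
  fail(3) 'de': from fail(2)=0 chase 'e': 0 ⇒ 1;  out=∅∪out(1)={0}
  fail(6) 'bd': from fail(5)=0 chase 'd': 0 ⇒ 2;  out={2}∪out(2)={2}
  fail(8) 'ca': from fail(7)=0 chase 'a': 0 ⇒ 0;  out=∅∪out(0)=∅
  fail(11) 'dd': from fail(2)=0 chase 'd': 0 ⇒ 2;  out=∅∪out(2)=∅
  fail(14) 'ec': from fail(1)=0 chase 'c': 0 ⇒ 7;  out={5}∪out(7)={5}
  fail(4) 'dec': from fail(3)=1 chase 'c': 1 ⇒ 14;  out={1}∪out(14)={1,5}
  fail(9) 'cad': from fail(8)=0 chase 'd': 0 ⇒ 2;  out=∅∪out(2)=∅
  fail(12) 'dde': from fail(11)=2 chase 'e': 2 ⇒ 3;  out=∅∪out(3)={0}
  fail(10) 'cadc': from fail(9)=2 chase 'c': 2→0 ⇒ 7;  out={3}∪out(7)={3}
  fail(13) 'ddec': from fail(12)=3 chase 'c': 3 ⇒ 4;  out={4}∪out(4)={1,4,5}

Run:
[0] read 'e'  n0⇒n1  ** P0@[0:0]
[1] read 'c'  n1⇒n14  ** P5@[0:1]
[2] read 'a'  n14⇒n8 ·f
[3] read 'd'  n8⇒n9
[4] read 'c'  n9⇒n10  ** P3@[1:4]
[5] read 'e'  n10⇒n1 ·f  ** P0@[5:5]
[6] read 'a'  n1⇒n0 ·f
[7] read 'c'  n0⇒n7
[8] read 'd'  n7⇒n2 ·f
[9] read 'd'  n2⇒n11
[10] read 'e'  n11⇒n12  ** P0@[10:10]
[11] read 'c'  n12⇒n13  ** P1@[9:11],P4@[8:11],P5@[10:11]
[12] read 'd'  n13⇒n2 ·f
[13] read 'd'  n2⇒n11
[14] read 'e'  n11⇒n12  ** P0@[14:14]
[15] read 'c'  n12⇒n13  ** P1@[13:15],P4@[12:15],P5@[14:15]
[16] read 'e'  n13⇒n1 ·f  ** P0@[16:16]
[17] read 'c'  n1⇒n14  ** P5@[16:17]
[18] read 'e'  n14⇒n1 ·f  ** P0@[18:18]
[19] read 'c'  n1⇒n14  ** P5@[18:19]
[20] read 'b'  n14⇒n5 ·f
[21] read 'e'  n5⇒n1 ·f  ** P0@[21:21]
[22] read 'c'  n1⇒n14  ** P5@[21:22]
[23] read 'd'  n14⇒n2 ·f
[24] read 'd'  n2⇒n11
[25] read 'e'  n11⇒n12  ** P0@[25:25]
[26] read 'c'  n12⇒n13  ** P1@[24:26],P4@[23:26],P5@[25:26]

Result: [[0,0],[1,5],[4,3],[5,0],[10,0],[11,1],[11,4],[11,5],[14,0],[15,1],[15,4],[15,5],[16,0],[17,5],[18,0],[19,5],[21,0],[22,5],[25,0],[26,1],[26,4],[26,5]]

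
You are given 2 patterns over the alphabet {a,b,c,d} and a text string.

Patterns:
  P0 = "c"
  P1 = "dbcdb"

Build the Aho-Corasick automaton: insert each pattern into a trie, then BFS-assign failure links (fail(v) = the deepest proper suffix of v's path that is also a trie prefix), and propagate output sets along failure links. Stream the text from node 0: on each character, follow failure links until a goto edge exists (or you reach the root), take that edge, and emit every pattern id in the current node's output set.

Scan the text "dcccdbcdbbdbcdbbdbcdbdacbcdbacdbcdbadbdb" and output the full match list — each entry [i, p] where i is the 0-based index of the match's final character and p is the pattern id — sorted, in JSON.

Build:
Trie (insert patterns):
  0='ε' goto c→1 d→2
  1='c' goto ·  ←P0
  2='d' goto b→3
  3='db' goto c→4
  4='dbc' goto d→5
  5='dbcd' goto b→6
  6='dbcdb' goto ·  ←P1

Failure links (BFS by depth):
  fail(1) 'c': from fail(0)=0 chase 'c': 0 ⇒ 0;  out={0}∪out(0)={0}
  fail(2) 'd': from fail(0)=0 chase 'd': 0 ⇒ 0;  out=∅∪out(0)=∅
  fail(3) 'db': from fail(2)=0 chase 'b': 0 ⇒ 0;  out=∅∪out(0)=∅
  fail(4) 'dbc': from fail(3)=0 chase 'c': 0 ⇒ 1;  out=∅∪out(1)={0}
  fail(5) 'dbcd': from fail(4)=1 chase 'd': 1→0 ⇒ 2;  out=∅∪out(2)=∅
  fail(6) 'dbcdb': from fail(5)=2 chase 'b': 2 ⇒ 3;  out={1}∪out(3)={1}

Scan:
[0] read 'd'  n0⇒n2
[1] read 'c'  n2⇒n1 (fail-walked)  ** P0@[1:1]
[2] read 'c'  n1⇒n1 (fail-walked)  ** P0@[2:2]
[3] read 'c'  n1⇒n1 (fail-walked)  ** P0@[3:3]
[4] read 'd'  n1⇒n2 (fail-walked)
[5] read 'b'  n2⇒n3
[6] read 'c'  n3⇒n4  ** P0@[6:6]
[7] read 'd'  n4⇒n5
[8] read 'b'  n5⇒n6  ** P1@[4:8]
[9] read 'b'  n6⇒n0 (fail-walked)
[10] read 'd'  n0⇒n2
[11] read 'b'  n2⇒n3
[12] read 'c'  n3⇒n4  ** P0@[12:12]
[13] read 'd'  n4⇒n5
[14] read 'b'  n5⇒n6  ** P1@[10:14]
[15] read 'b'  n6⇒n0 (fail-walked)
[16] read 'd'  n0⇒n2
[17] read 'b'  n2⇒n3
[18] read 'c'  n3⇒n4  ** P0@[18:18]
[19] read 'd'  n4⇒n5
[20] read 'b'  n5⇒n6  ** P1@[16:20]
[21] read 'd'  n6⇒n2 (fail-walked)
[22] read 'a'  n2⇒n0 (fail-walked)
[23] read 'c'  n0⇒n1  ** P0@[23:23]
[24] read 'b'  n1⇒n0 (fail-walked)
[25] read 'c'  n0⇒n1  ** P0@[25:25]
[26] read 'd'  n1⇒n2 (fail-walked)
[27] read 'b'  n2⇒n3
[28] read 'a'  n3⇒n0 (fail-walked)
[29] read 'c'  n0⇒n1  ** P0@[29:29]
[30] read 'd'  n1⇒n2 (fail-walked)
[31] read 'b'  n2⇒n3
[32] read 'c'  n3⇒n4  ** P0@[32:32]
[33] read 'd'  n4⇒n5
[34] read 'b'  n5⇒n6  ** P1@[30:34]
[35] read 'a'  n6⇒n0 (fail-walked)
[36] read 'd'  n0⇒n2
[37] read 'b'  n2⇒n3
[38] read 'd'  n3⇒n2 (fail-walked)
[39] read 'b'  n2⇒n3

Matches: [[1,0],[2,0],[3,0],[6,0],[8,1],[12,0],[14,1],[18,0],[20,1],[23,0],[25,0],[29,0],[32,0],[34,1]]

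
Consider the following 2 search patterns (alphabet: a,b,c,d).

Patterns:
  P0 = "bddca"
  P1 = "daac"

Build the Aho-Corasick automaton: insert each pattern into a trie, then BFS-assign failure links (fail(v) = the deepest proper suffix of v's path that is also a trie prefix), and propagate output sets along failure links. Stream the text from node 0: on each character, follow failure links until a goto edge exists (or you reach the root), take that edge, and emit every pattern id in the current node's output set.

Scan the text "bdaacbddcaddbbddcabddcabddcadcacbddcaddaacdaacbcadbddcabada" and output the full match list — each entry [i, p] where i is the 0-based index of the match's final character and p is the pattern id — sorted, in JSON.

Build:
Trie nodes:
  0='ε' goto b→1 d→6
  1='b' goto d→2
  2='bd' goto d→3
  3='bdd' goto c→4
  4='bddc' goto a→5
  5='bddca' goto ·  [P0 ends]
  6='d' goto a→7
  7='da' goto a→8
  8='daa' goto c→9
  9='daac' goto ·  [P1 ends]

Failure links (BFS by depth):
  n1('b'): parent n0 fail=0; on 'b' 0 → fail=0;  out ∅∪∅=∅
  n6('d'): parent n0 fail=0; on 'd' 0 → fail=0;  out ∅∪∅=∅
  n2('bd'): parent n1 fail=0; on 'd' 0 → fail=6;  out ∅∪∅=∅
  n7('da'): parent n6 fail=0; on 'a' 0 → fail=0;  out ∅∪∅=∅
  n3('bdd'): parent n2 fail=6; on 'd' 6→0 → fail=6;  out ∅∪∅=∅
  n8('daa'): parent n7 fail=0; on 'a' 0 → fail=0;  out ∅∪∅=∅
  n4('bddc'): parent n3 fail=6; on 'c' 6→0 → fail=0;  out ∅∪∅=∅
  n9('daac'): parent n8 fail=0; on 'c' 0 → fail=0;  out {1}∪∅={1}
  n5('bddca'): parent n4 fail=0; on 'a' 0 → fail=0;  out {0}∪∅={0}

Scan:
pos 0 'b': at 1
pos 1 'd': at 2
pos 2 'a': at 7 (fail-walked)
pos 3 'a': at 8
pos 4 'c': at 9  emit P1@[1:4]
pos 5 'b': at 1 (fail-walked)
pos 6 'd': at 2
pos 7 'd': at 3
pos 8 'c': at 4
pos 9 'a': at 5  emit P0@[5:9]
pos 10 'd': at 6 (fail-walked)
pos 11 'd': at 6 (fail-walked)
pos 12 'b': at 1 (fail-walked)
pos 13 'b': at 1 (fail-walked)
pos 14 'd': at 2
pos 15 'd': at 3
pos 16 'c': at 4
pos 17 'a': at 5  emit P0@[13:17]
pos 18 'b': at 1 (fail-walked)
pos 19 'd': at 2
pos 20 'd': at 3
pos 21 'c': at 4
pos 22 'a': at 5  emit P0@[18:22]
pos 23 'b': at 1 (fail-walked)
pos 24 'd': at 2
pos 25 'd': at 3
pos 26 'c': at 4
pos 27 'a': at 5  emit P0@[23:27]
pos 28 'd': at 6 (fail-walked)
pos 29 'c': at 0 (fail-walked)
pos 30 'a': at 0
pos 31 'c': at 0
pos 32 'b': at 1
pos 33 'd': at 2
pos 34 'd': at 3
pos 35 'c': at 4
pos 36 'a': at 5  emit P0@[32:36]
pos 37 'd': at 6 (fail-walked)
pos 38 'd': at 6 (fail-walked)
pos 39 'a': at 7
pos 40 'a': at 8
pos 41 'c': at 9  emit P1@[38:41]
pos 42 'd': at 6 (fail-walked)
pos 43 'a': at 7
pos 44 'a': at 8
pos 45 'c': at 9  emit P1@[42:45]
pos 46 'b': at 1 (fail-walked)
pos 47 'c': at 0 (fail-walked)
pos 48 'a': at 0
pos 49 'd': at 6
pos 50 'b': at 1 (fail-walked)
pos 51 'd': at 2
pos 52 'd': at 3
pos 53 'c': at 4
pos 54 'a': at 5  emit P0@[50:54]
pos 55 'b': at 1 (fail-walked)
pos 56 'a': at 0 (fail-walked)
pos 57 'd': at 6
pos 58 'a': at 7

Result: [[4,1],[9,0],[17,0],[22,0],[27,0],[36,0],[41,1],[45,1],[54,0]]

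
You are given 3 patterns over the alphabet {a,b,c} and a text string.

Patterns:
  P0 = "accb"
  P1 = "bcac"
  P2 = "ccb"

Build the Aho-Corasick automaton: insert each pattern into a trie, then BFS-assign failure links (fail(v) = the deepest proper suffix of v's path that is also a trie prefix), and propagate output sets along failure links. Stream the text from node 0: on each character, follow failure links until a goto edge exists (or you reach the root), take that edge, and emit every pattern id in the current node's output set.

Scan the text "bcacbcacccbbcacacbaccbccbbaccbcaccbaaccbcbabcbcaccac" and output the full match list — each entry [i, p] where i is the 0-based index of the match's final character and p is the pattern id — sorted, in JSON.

Construct AC machine:
Trie (insert patterns):
  n0 'ε': a→1 b→5 c→9
  n1 'a': c→2
  n2 'ac': c→3
  n3 'acc': b→4
  n4 'accb': ·  ←P0
  n5 'b': c→6
  n6 'bc': a→7
  n7 'bca': c→8
  n8 'bcac': ·  ←P1
  n9 'c': c→10
  n10 'cc': b→11
  n11 'ccb': ·  ←P2

Failure links (BFS by depth):
  n1('a'): parent n0 fail=0; on 'a' 0 → fail=0;  out ∅∪∅=∅
  n5('b'): parent n0 fail=0; on 'b' 0 → fail=0;  out ∅∪∅=∅
  n9('c'): parent n0 fail=0; on 'c' 0 → fail=0;  out ∅∪∅=∅
  n2('ac'): parent n1 fail=0; on 'c' 0 → fail=9;  out ∅∪∅=∅
  n6('bc'): parent n5 fail=0; on 'c' 0 → fail=9;  out ∅∪∅=∅
  n10('cc'): parent n9 fail=0; on 'c' 0 → fail=9;  out ∅∪∅=∅
  n3('acc'): parent n2 fail=9; on 'c' 9 → fail=10;  out ∅∪∅=∅
  n7('bca'): parent n6 fail=9; on 'a' 9→0 → fail=1;  out ∅∪∅=∅
  n11('ccb'): parent n10 fail=9; on 'b' 9→0 → fail=5;  out {2}∪∅={2}
  n4('accb'): parent n3 fail=10; on 'b' 10 → fail=11;  out {0}∪{2}={0,2}
  n8('bcac'): parent n7 fail=1; on 'c' 1 → fail=2;  out {1}∪∅={1}

Run:
[0] read 'b'  n0⇒n5
[1] read 'c'  n5⇒n6
[2] read 'a'  n6⇒n7
[3] read 'c'  n7⇒n8  emit P1@[0:3]
[4] read 'b'  n8⇒n5 (fail-walked)
[5] read 'c'  n5⇒n6
[6] read 'a'  n6⇒n7
[7] read 'c'  n7⇒n8  emit P1@[4:7]
[8] read 'c'  n8⇒n3 (fail-walked)
[9] read 'c'  n3⇒n10 (fail-walked)
[10] read 'b'  n10⇒n11  emit P2@[8:10]
[11] read 'b'  n11⇒n5 (fail-walked)
[12] read 'c'  n5⇒n6
[13] read 'a'  n6⇒n7
[14] read 'c'  n7⇒n8  emit P1@[11:14]
[15] read 'a'  n8⇒n1 (fail-walked)
[16] read 'c'  n1⇒n2
[17] read 'b'  n2⇒n5 (fail-walked)
[18] read 'a'  n5⇒n1 (fail-walked)
[19] read 'c'  n1⇒n2
[20] read 'c'  n2⇒n3
[21] read 'b'  n3⇒n4  emit P0@[18:21],P2@[19:21]
[22] read 'c'  n4⇒n6 (fail-walked)
[23] read 'c'  n6⇒n10 (fail-walked)
[24] read 'b'  n10⇒n11  emit P2@[22:24]
[25] read 'b'  n11⇒n5 (fail-walked)
[26] read 'a'  n5⇒n1 (fail-walked)
[27] read 'c'  n1⇒n2
[28] read 'c'  n2⇒n3
[29] read 'b'  n3⇒n4  emit P0@[26:29],P2@[27:29]
[30] read 'c'  n4⇒n6 (fail-walked)
[31] read 'a'  n6⇒n7
[32] read 'c'  n7⇒n8  emit P1@[29:32]
[33] read 'c'  n8⇒n3 (fail-walked)
[34] read 'b'  n3⇒n4  emit P0@[31:34],P2@[32:34]
[35] read 'a'  n4⇒n1 (fail-walked)
[36] read 'a'  n1⇒n1 (fail-walked)
[37] read 'c'  n1⇒n2
[38] read 'c'  n2⇒n3
[39] read 'b'  n3⇒n4  emit P0@[36:39],P2@[37:39]
[40] read 'c'  n4⇒n6 (fail-walked)
[41] read 'b'  n6⇒n5 (fail-walked)
[42] read 'a'  n5⇒n1 (fail-walked)
[43] read 'b'  n1⇒n5 (fail-walked)
[44] read 'c'  n5⇒n6
[45] read 'b'  n6⇒n5 (fail-walked)
[46] read 'c'  n5⇒n6
[47] read 'a'  n6⇒n7
[48] read 'c'  n7⇒n8  emit P1@[45:48]
[49] read 'c'  n8⇒n3 (fail-walked)
[50] read 'a'  n3⇒n1 (fail-walked)
[51] read 'c'  n1⇒n2

Matches: [[3,1],[7,1],[10,2],[14,1],[21,0],[21,2],[24,2],[29,0],[29,2],[32,1],[34,0],[34,2],[39,0],[39,2],[48,1]]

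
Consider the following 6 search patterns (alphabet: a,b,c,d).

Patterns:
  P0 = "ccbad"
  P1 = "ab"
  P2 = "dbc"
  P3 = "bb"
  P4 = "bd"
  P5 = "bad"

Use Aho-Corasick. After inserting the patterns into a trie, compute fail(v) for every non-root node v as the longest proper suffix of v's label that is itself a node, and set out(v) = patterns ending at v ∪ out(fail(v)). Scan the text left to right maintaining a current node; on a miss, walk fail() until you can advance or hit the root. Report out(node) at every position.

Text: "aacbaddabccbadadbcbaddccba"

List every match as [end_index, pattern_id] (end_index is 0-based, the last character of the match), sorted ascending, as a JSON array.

Build:
Trie nodes:
  0='ε' goto a→6 b→11 c→1 d→8
  1='c' goto c→2
  2='cc' goto b→3
  3='ccb' goto a→4
  4='ccba' goto d→5
  5='ccbad' goto ·  [P0 ends]
  6='a' goto b→7
  7='ab' goto ·  [P1 ends]
  8='d' goto b→9
  9='db' goto c→10
  10='dbc' goto ·  [P2 ends]
  11='b' goto a→14 b→12 d→13
  12='bb' goto ·  [P3 ends]
  13='bd' goto ·  [P4 ends]
  14='ba' goto d→15
  15='bad' goto ·  [P5 ends]

BFS fail/out derivation:
  fail(1) 'c': from fail(0)=0 chase 'c': 0 ⇒ 0;  out=∅∪out(0)=∅
  fail(6) 'a': from fail(0)=0 chase 'a': 0 ⇒ 0;  out=∅∪out(0)=∅
  fail(8) 'd': from fail(0)=0 chase 'd': 0 ⇒ 0;  out=∅∪out(0)=∅
  fail(11) 'b': from fail(0)=0 chase 'b': 0 ⇒ 0;  out=∅∪out(0)=∅
  fail(2) 'cc': from fail(1)=0 chase 'c': 0 ⇒ 1;  out=∅∪out(1)=∅
  fail(7) 'ab': from fail(6)=0 chase 'b': 0 ⇒ 11;  out={1}∪out(11)={1}
  fail(9) 'db': from fail(8)=0 chase 'b': 0 ⇒ 11;  out=∅∪out(11)=∅
  fail(12) 'bb': from fail(11)=0 chase 'b': 0 ⇒ 11;  out={3}∪out(11)={3}
  fail(13) 'bd': from fail(11)=0 chase 'd': 0 ⇒ 8;  out={4}∪out(8)={4}
  fail(14) 'ba': from fail(11)=0 chase 'a': 0 ⇒ 6;  out=∅∪out(6)=∅
  fail(3) 'ccb': from fail(2)=1 chase 'b': 1→0 ⇒ 11;  out=∅∪out(11)=∅
  fail(10) 'dbc': from fail(9)=11 chase 'c': 11→0 ⇒ 1;  out={2}∪out(1)={2}
  fail(15) 'bad': from fail(14)=6 chase 'd': 6→0 ⇒ 8;  out={5}∪out(8)={5}
  fail(4) 'ccba': from fail(3)=11 chase 'a': 11 ⇒ 14;  out=∅∪out(14)=∅
  fail(5) 'ccbad': from fail(4)=14 chase 'd': 14 ⇒ 15;  out={0}∪out(15)={0,5}

Scan:
[0] read 'a'  n0⇒n6
[1] read 'a'  n6⇒n6 (fail-walked)
[2] read 'c'  n6⇒n1 (fail-walked)
[3] read 'b'  n1⇒n11 (fail-walked)
[4] read 'a'  n11⇒n14
[5] read 'd'  n14⇒n15  → match P5@[3:5]
[6] read 'd'  n15⇒n8 (fail-walked)
[7] read 'a'  n8⇒n6 (fail-walked)
[8] read 'b'  n6⇒n7  → match P1@[7:8]
[9] read 'c'  n7⇒n1 (fail-walked)
[10] read 'c'  n1⇒n2
[11] read 'b'  n2⇒n3
[12] read 'a'  n3⇒n4
[13] read 'd'  n4⇒n5  → match P0@[9:13],P5@[11:13]
[14] read 'a'  n5⇒n6 (fail-walked)
[15] read 'd'  n6⇒n8 (fail-walked)
[16] read 'b'  n8⇒n9
[17] read 'c'  n9⇒n10  → match P2@[15:17]
[18] read 'b'  n10⇒n11 (fail-walked)
[19] read 'a'  n11⇒n14
[20] read 'd'  n14⇒n15  → match P5@[18:20]
[21] read 'd'  n15⇒n8 (fail-walked)
[22] read 'c'  n8⇒n1 (fail-walked)
[23] read 'c'  n1⇒n2
[24] read 'b'  n2⇒n3
[25] read 'a'  n3⇒n4

Matches: [[5,5],[8,1],[13,0],[13,5],[17,2],[20,5]]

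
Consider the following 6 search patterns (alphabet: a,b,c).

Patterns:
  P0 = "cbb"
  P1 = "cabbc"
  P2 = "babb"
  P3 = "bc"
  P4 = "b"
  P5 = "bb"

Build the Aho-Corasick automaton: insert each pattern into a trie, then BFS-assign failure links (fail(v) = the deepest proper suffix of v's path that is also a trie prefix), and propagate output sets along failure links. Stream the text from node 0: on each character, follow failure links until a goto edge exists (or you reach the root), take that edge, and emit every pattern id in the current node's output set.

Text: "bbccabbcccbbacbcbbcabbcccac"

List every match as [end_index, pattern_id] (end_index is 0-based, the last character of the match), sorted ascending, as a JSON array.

Build:
Trie nodes:
  n0 'ε': b→8 c→1
  n1 'c': a→4 b→2
  n2 'cb': b→3
  n3 'cbb': ·  ←P0
  n4 'ca': b→5
  n5 'cab': b→6
  n6 'cabb': c→7
  n7 'cabbc': ·  ←P1
  n8 'b': a→9 b→13 c→12  ←P4
  n9 'ba': b→10
  n10 'bab': b→11
  n11 'babb': ·  ←P2
  n12 'bc': ·  ←P3
  n13 'bb': ·  ←P5

Failure links (BFS by depth):
  fail(1) 'c': from fail(0)=0 chase 'c': 0 ⇒ 0;  out=∅∪out(0)=∅
  fail(8) 'b': from fail(0)=0 chase 'b': 0 ⇒ 0;  out={4}∪out(0)={4}
  fail(2) 'cb': from fail(1)=0 chase 'b': 0 ⇒ 8;  out=∅∪out(8)={4}
  fail(4) 'ca': from fail(1)=0 chase 'a': 0 ⇒ 0;  out=∅∪out(0)=∅
  fail(9) 'ba': from fail(8)=0 chase 'a': 0 ⇒ 0;  out=∅∪out(0)=∅
  fail(12) 'bc': from fail(8)=0 chase 'c': 0 ⇒ 1;  out={3}∪out(1)={3}
  fail(13) 'bb': from fail(8)=0 chase 'b': 0 ⇒ 8;  out={5}∪out(8)={4,5}
  fail(3) 'cbb': from fail(2)=8 chase 'b': 8 ⇒ 13;  out={0}∪out(13)={0,4,5}
  fail(5) 'cab': from fail(4)=0 chase 'b': 0 ⇒ 8;  out=∅∪out(8)={4}
  fail(10) 'bab': from fail(9)=0 chase 'b': 0 ⇒ 8;  out=∅∪out(8)={4}
  fail(6) 'cabb': from fail(5)=8 chase 'b': 8 ⇒ 13;  out=∅∪out(13)={4,5}
  fail(11) 'babb': from fail(10)=8 chase 'b': 8 ⇒ 13;  out={2}∪out(13)={2,4,5}
  fail(7) 'cabbc': from fail(6)=13 chase 'c': 13→8 ⇒ 12;  out={1}∪out(12)={1,3}

Scan:
[0] read 'b'  n0⇒n8  → match P4@[0:0]
[1] read 'b'  n8⇒n13  → match P4@[1:1],P5@[0:1]
[2] read 'c'  n13⇒n12 ·f  → match P3@[1:2]
[3] read 'c'  n12⇒n1 ·f
[4] read 'a'  n1⇒n4
[5] read 'b'  n4⇒n5  → match P4@[5:5]
[6] read 'b'  n5⇒n6  → match P4@[6:6],P5@[5:6]
[7] read 'c'  n6⇒n7  → match P1@[3:7],P3@[6:7]
[8] read 'c'  n7⇒n1 ·f
[9] read 'c'  n1⇒n1 ·f
[10] read 'b'  n1⇒n2  → match P4@[10:10]
[11] read 'b'  n2⇒n3  → match P0@[9:11],P4@[11:11],P5@[10:11]
[12] read 'a'  n3⇒n9 ·f
[13] read 'c'  n9⇒n1 ·f
[14] read 'b'  n1⇒n2  → match P4@[14:14]
[15] read 'c'  n2⇒n12 ·f  → match P3@[14:15]
[16] read 'b'  n12⇒n2 ·f  → match P4@[16:16]
[17] read 'b'  n2⇒n3  → match P0@[15:17],P4@[17:17],P5@[16:17]
[18] read 'c'  n3⇒n12 ·f  → match P3@[17:18]
[19] read 'a'  n12⇒n4 ·f
[20] read 'b'  n4⇒n5  → match P4@[20:20]
[21] read 'b'  n5⇒n6  → match P4@[21:21],P5@[20:21]
[22] read 'c'  n6⇒n7  → match P1@[18:22],P3@[21:22]
[23] read 'c'  n7⇒n1 ·f
[24] read 'c'  n1⇒n1 ·f
[25] read 'a'  n1⇒n4
[26] read 'c'  n4⇒n1 ·f

Result: [[0,4],[1,4],[1,5],[2,3],[5,4],[6,4],[6,5],[7,1],[7,3],[10,4],[11,0],[11,4],[11,5],[14,4],[15,3],[16,4],[17,0],[17,4],[17,5],[18,3],[20,4],[21,4],[21,5],[22,1],[22,3]]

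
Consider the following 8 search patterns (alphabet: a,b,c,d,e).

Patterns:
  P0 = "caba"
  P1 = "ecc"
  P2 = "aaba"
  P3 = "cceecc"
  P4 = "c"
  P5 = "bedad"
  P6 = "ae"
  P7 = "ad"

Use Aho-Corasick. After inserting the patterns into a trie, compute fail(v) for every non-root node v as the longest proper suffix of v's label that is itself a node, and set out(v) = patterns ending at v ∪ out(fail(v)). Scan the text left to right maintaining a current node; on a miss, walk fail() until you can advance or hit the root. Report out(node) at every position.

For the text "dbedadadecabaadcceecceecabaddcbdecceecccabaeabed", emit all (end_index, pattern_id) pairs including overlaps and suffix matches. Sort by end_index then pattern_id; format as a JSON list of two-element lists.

Build automaton:
Trie nodes:
  0='ε' goto a→8 b→17 c→1 e→5
  1='c' goto a→2 c→12  [P4 ends]
  2='ca' goto b→3
  3='cab' goto a→4
  4='caba' goto ·  [P0 ends]
  5='e' goto c→6
  6='ec' goto c→7
  7='ecc' goto ·  [P1 ends]
  8='a' goto a→9 d→23 e→22
  9='aa' goto b→10
  10='aab' goto a→11
  11='aaba' goto ·  [P2 ends]
  12='cc' goto e→13
  13='cce' goto e→14
  14='ccee' goto c→15
  15='cceec' goto c→16
  16='cceecc' goto ·  [P3 ends]
  17='b' goto e→18
  18='be' goto d→19
  19='bed' goto a→20
  20='beda' goto d→21
  21='bedad' goto ·  [P5 ends]
  22='ae' goto ·  [P6 ends]
  23='ad' goto ·  [P7 ends]

Failure links (BFS by depth):
  fail(1) 'c': from fail(0)=0 chase 'c': 0 ⇒ 0;  out={4}∪out(0)={4}
  fail(5) 'e': from fail(0)=0 chase 'e': 0 ⇒ 0;  out=∅∪out(0)=∅
  fail(8) 'a': from fail(0)=0 chase 'a': 0 ⇒ 0;  out=∅∪out(0)=∅
  fail(17) 'b': from fail(0)=0 chase 'b': 0 ⇒ 0;  out=∅∪out(0)=∅
  fail(2) 'ca': from fail(1)=0 chase 'a': 0 ⇒ 8;  out=∅∪out(8)=∅
  fail(6) 'ec': from fail(5)=0 chase 'c': 0 ⇒ 1;  out=∅∪out(1)={4}
  fail(9) 'aa': from fail(8)=0 chase 'a': 0 ⇒ 8;  out=∅∪out(8)=∅
  fail(12) 'cc': from fail(1)=0 chase 'c': 0 ⇒ 1;  out=∅∪out(1)={4}
  fail(18) 'be': from fail(17)=0 chase 'e': 0 ⇒ 5;  out=∅∪out(5)=∅
  fail(22) 'ae': from fail(8)=0 chase 'e': 0 ⇒ 5;  out={6}∪out(5)={6}
  fail(23) 'ad': from fail(8)=0 chase 'd': 0 ⇒ 0;  out={7}∪out(0)={7}
  fail(3) 'cab': from fail(2)=8 chase 'b': 8→0 ⇒ 17;  out=∅∪out(17)=∅
  fail(7) 'ecc': from fail(6)=1 chase 'c': 1 ⇒ 12;  out={1}∪out(12)={1,4}
  fail(10) 'aab': from fail(9)=8 chase 'b': 8→0 ⇒ 17;  out=∅∪out(17)=∅
  fail(13) 'cce': from fail(12)=1 chase 'e': 1→0 ⇒ 5;  out=∅∪out(5)=∅
  fail(19) 'bed': from fail(18)=5 chase 'd': 5→0 ⇒ 0;  out=∅∪out(0)=∅
  fail(4) 'caba': from fail(3)=17 chase 'a': 17→0 ⇒ 8;  out={0}∪out(8)={0}
  fail(11) 'aaba': from fail(10)=17 chase 'a': 17→0 ⇒ 8;  out={2}∪out(8)={2}
  fail(14) 'ccee': from fail(13)=5 chase 'e': 5→0 ⇒ 5;  out=∅∪out(5)=∅
  fail(20) 'beda': from fail(19)=0 chase 'a': 0 ⇒ 8;  out=∅∪out(8)=∅
  fail(15) 'cceec': from fail(14)=5 chase 'c': 5 ⇒ 6;  out=∅∪out(6)={4}
  fail(21) 'bedad': from fail(20)=8 chase 'd': 8 ⇒ 23;  out={5}∪out(23)={5,7}
  fail(16) 'cceecc': from fail(15)=6 chase 'c': 6 ⇒ 7;  out={3}∪out(7)={1,3,4}

Run:
[0] read 'd'  n0⇒n0
[1] read 'b'  n0⇒n17
[2] read 'e'  n17⇒n18
[3] read 'd'  n18⇒n19
[4] read 'a'  n19⇒n20
[5] read 'd'  n20⇒n21  ** P5@[1:5],P7@[4:5]
[6] read 'a'  n21⇒n8 (fail-walked)
[7] read 'd'  n8⇒n23  ** P7@[6:7]
[8] read 'e'  n23⇒n5 (fail-walked)
[9] read 'c'  n5⇒n6  ** P4@[9:9]
[10] read 'a'  n6⇒n2 (fail-walked)
[11] read 'b'  n2⇒n3
[12] read 'a'  n3⇒n4  ** P0@[9:12]
[13] read 'a'  n4⇒n9 (fail-walked)
[14] read 'd'  n9⇒n23 (fail-walked)  ** P7@[13:14]
[15] read 'c'  n23⇒n1 (fail-walked)  ** P4@[15:15]
[16] read 'c'  n1⇒n12  ** P4@[16:16]
[17] read 'e'  n12⇒n13
[18] read 'e'  n13⇒n14
[19] read 'c'  n14⇒n15  ** P4@[19:19]
[20] read 'c'  n15⇒n16  ** P1@[18:20],P3@[15:20],P4@[20:20]
[21] read 'e'  n16⇒n13 (fail-walked)
[22] read 'e'  n13⇒n14
[23] read 'c'  n14⇒n15  ** P4@[23:23]
[24] read 'a'  n15⇒n2 (fail-walked)
[25] read 'b'  n2⇒n3
[26] read 'a'  n3⇒n4  ** P0@[23:26]
[27] read 'd'  n4⇒n23 (fail-walked)  ** P7@[26:27]
[28] read 'd'  n23⇒n0 (fail-walked)
[29] read 'c'  n0⇒n1  ** P4@[29:29]
[30] read 'b'  n1⇒n17 (fail-walked)
[31] read 'd'  n17⇒n0 (fail-walked)
[32] read 'e'  n0⇒n5
[33] read 'c'  n5⇒n6  ** P4@[33:33]
[34] read 'c'  n6⇒n7  ** P1@[32:34],P4@[34:34]
[35] read 'e'  n7⇒n13 (fail-walked)
[36] read 'e'  n13⇒n14
[37] read 'c'  n14⇒n15  ** P4@[37:37]
[38] read 'c'  n15⇒n16  ** P1@[36:38],P3@[33:38],P4@[38:38]
[39] read 'c'  n16⇒n12 (fail-walked)  ** P4@[39:39]
[40] read 'a'  n12⇒n2 (fail-walked)
[41] read 'b'  n2⇒n3
[42] read 'a'  n3⇒n4  ** P0@[39:42]
[43] read 'e'  n4⇒n22 (fail-walked)  ** P6@[42:43]
[44] read 'a'  n22⇒n8 (fail-walked)
[45] read 'b'  n8⇒n17 (fail-walked)
[46] read 'e'  n17⇒n18
[47] read 'd'  n18⇒n19

Matches: [[5,5],[5,7],[7,7],[9,4],[12,0],[14,7],[15,4],[16,4],[19,4],[20,1],[20,3],[20,4],[23,4],[26,0],[27,7],[29,4],[33,4],[34,1],[34,4],[37,4],[38,1],[38,3],[38,4],[39,4],[42,0],[43,6]]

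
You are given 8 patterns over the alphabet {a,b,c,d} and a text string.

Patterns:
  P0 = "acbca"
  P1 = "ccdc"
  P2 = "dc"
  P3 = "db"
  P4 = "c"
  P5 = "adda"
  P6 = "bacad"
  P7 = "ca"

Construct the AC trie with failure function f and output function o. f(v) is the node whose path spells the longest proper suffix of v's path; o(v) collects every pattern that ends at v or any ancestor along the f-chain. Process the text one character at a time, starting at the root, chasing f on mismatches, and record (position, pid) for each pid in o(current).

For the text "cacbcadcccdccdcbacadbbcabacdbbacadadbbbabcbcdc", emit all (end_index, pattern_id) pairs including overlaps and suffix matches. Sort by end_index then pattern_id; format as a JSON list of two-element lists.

Construct AC machine:
Trie (insert patterns):
  0='ε' goto a→1 b→16 c→6 d→10
  1='a' goto c→2 d→13
  2='ac' goto b→3
  3='acb' goto c→4
  4='acbc' goto a→5
  5='acbca' goto ·  [P0 ends]
  6='c' goto a→21 c→7  [P4 ends]
  7='cc' goto d→8
  8='ccd' goto c→9
  9='ccdc' goto ·  [P1 ends]
  10='d' goto b→12 c→11
  11='dc' goto ·  [P2 ends]
  12='db' goto ·  [P3 ends]
  13='ad' goto d→14
  14='add' goto a→15
  15='adda' goto ·  [P5 ends]
  16='b' goto a→17
  17='ba' goto c→18
  18='bac' goto a→19
  19='baca' goto d→20
  20='bacad' goto ·  [P6 ends]
  21='ca' goto ·  [P7 ends]

Failure links (BFS by depth):
  n1('a'): parent n0 fail=0; on 'a' 0 → fail=0;  out ∅∪∅=∅
  n6('c'): parent n0 fail=0; on 'c' 0 → fail=0;  out {4}∪∅={4}
  n10('d'): parent n0 fail=0; on 'd' 0 → fail=0;  out ∅∪∅=∅
  n16('b'): parent n0 fail=0; on 'b' 0 → fail=0;  out ∅∪∅=∅
  n2('ac'): parent n1 fail=0; on 'c' 0 → fail=6;  out ∅∪{4}={4}
  n7('cc'): parent n6 fail=0; on 'c' 0 → fail=6;  out ∅∪{4}={4}
  n11('dc'): parent n10 fail=0; on 'c' 0 → fail=6;  out {2}∪{4}={2,4}
  n12('db'): parent n10 fail=0; on 'b' 0 → fail=16;  out {3}∪∅={3}
  n13('ad'): parent n1 fail=0; on 'd' 0 → fail=10;  out ∅∪∅=∅
  n17('ba'): parent n16 fail=0; on 'a' 0 → fail=1;  out ∅∪∅=∅
  n21('ca'): parent n6 fail=0; on 'a' 0 → fail=1;  out {7}∪∅={7}
  n3('acb'): parent n2 fail=6; on 'b' 6→0 → fail=16;  out ∅∪∅=∅
  n8('ccd'): parent n7 fail=6; on 'd' 6→0 → fail=10;  out ∅∪∅=∅
  n14('add'): parent n13 fail=10; on 'd' 10→0 → fail=10;  out ∅∪∅=∅
  n18('bac'): parent n17 fail=1; on 'c' 1 → fail=2;  out ∅∪{4}={4}
  n4('acbc'): parent n3 fail=16; on 'c' 16→0 → fail=6;  out ∅∪{4}={4}
  n9('ccdc'): parent n8 fail=10; on 'c' 10 → fail=11;  out {1}∪{2,4}={1,2,4}
  n15('adda'): parent n14 fail=10; on 'a' 10→0 → fail=1;  out {5}∪∅={5}
  n19('baca'): parent n18 fail=2; on 'a' 2→6 → fail=21;  out ∅∪{7}={7}
  n5('acbca'): parent n4 fail=6; on 'a' 6 → fail=21;  out {0}∪{7}={0,7}
  n20('bacad'): parent n19 fail=21; on 'd' 21→1 → fail=13;  out {6}∪∅={6}

Text stream:
i=0 'c': node 0→6  → match P4@[0:0]
i=1 'a': node 6→21  → match P7@[0:1]
i=2 'c': node 21→2 ·f  → match P4@[2:2]
i=3 'b': node 2→3
i=4 'c': node 3→4  → match P4@[4:4]
i=5 'a': node 4→5  → match P0@[1:5],P7@[4:5]
i=6 'd': node 5→13 ·f
i=7 'c': node 13→11 ·f  → match P2@[6:7],P4@[7:7]
i=8 'c': node 11→7 ·f  → match P4@[8:8]
i=9 'c': node 7→7 ·f  → match P4@[9:9]
i=10 'd': node 7→8
i=11 'c': node 8→9  → match P1@[8:11],P2@[10:11],P4@[11:11]
i=12 'c': node 9→7 ·f  → match P4@[12:12]
i=13 'd': node 7→8
i=14 'c': node 8→9  → match P1@[11:14],P2@[13:14],P4@[14:14]
i=15 'b': node 9→16 ·f
i=16 'a': node 16→17
i=17 'c': node 17→18  → match P4@[17:17]
i=18 'a': node 18→19  → match P7@[17:18]
i=19 'd': node 19→20  → match P6@[15:19]
i=20 'b': node 20→12 ·f  → match P3@[19:20]
i=21 'b': node 12→16 ·f
i=22 'c': node 16→6 ·f  → match P4@[22:22]
i=23 'a': node 6→21  → match P7@[22:23]
i=24 'b': node 21→16 ·f
i=25 'a': node 16→17
i=26 'c': node 17→18  → match P4@[26:26]
i=27 'd': node 18→10 ·f
i=28 'b': node 10→12  → match P3@[27:28]
i=29 'b': node 12→16 ·f
i=30 'a': node 16→17
i=31 'c': node 17→18  → match P4@[31:31]
i=32 'a': node 18→19  → match P7@[31:32]
i=33 'd': node 19→20  → match P6@[29:33]
i=34 'a': node 20→1 ·f
i=35 'd': node 1→13
i=36 'b': node 13→12 ·f  → match P3@[35:36]
i=37 'b': node 12→16 ·f
i=38 'b': node 16→16 ·f
i=39 'a': node 16→17
i=40 'b': node 17→16 ·f
i=41 'c': node 16→6 ·f  → match P4@[41:41]
i=42 'b': node 6→16 ·f
i=43 'c': node 16→6 ·f  → match P4@[43:43]
i=44 'd': node 6→10 ·f
i=45 'c': node 10→11  → match P2@[44:45],P4@[45:45]

Result: [[0,4],[1,7],[2,4],[4,4],[5,0],[5,7],[7,2],[7,4],[8,4],[9,4],[11,1],[11,2],[11,4],[12,4],[14,1],[14,2],[14,4],[17,4],[18,7],[19,6],[20,3],[22,4],[23,7],[26,4],[28,3],[31,4],[32,7],[33,6],[36,3],[41,4],[43,4],[45,2],[45,4]]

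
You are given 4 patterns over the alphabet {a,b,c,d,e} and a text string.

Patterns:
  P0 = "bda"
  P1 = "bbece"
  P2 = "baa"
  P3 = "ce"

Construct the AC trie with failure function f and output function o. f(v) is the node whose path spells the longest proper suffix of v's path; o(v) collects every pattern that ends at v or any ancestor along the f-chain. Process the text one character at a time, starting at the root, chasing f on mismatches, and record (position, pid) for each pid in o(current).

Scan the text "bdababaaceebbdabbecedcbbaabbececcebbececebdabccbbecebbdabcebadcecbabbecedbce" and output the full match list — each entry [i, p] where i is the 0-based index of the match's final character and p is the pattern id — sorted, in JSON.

Build:
Trie nodes:
  n0 'ε': b→1 c→10
  n1 'b': a→8 b→4 d→2
  n2 'bd': a→3
  n3 'bda': ·  [P0 ends]
  n4 'bb': e→5
  n5 'bbe': c→6
  n6 'bbec': e→7
  n7 'bbece': ·  [P1 ends]
  n8 'ba': a→9
  n9 'baa': ·  [P2 ends]
  n10 'c': e→11
  n11 'ce': ·  [P3 ends]

BFS fail/out derivation:
  fail(1) 'b': from fail(0)=0 chase 'b': 0 ⇒ 0;  out=∅∪out(0)=∅
  fail(10) 'c': from fail(0)=0 chase 'c': 0 ⇒ 0;  out=∅∪out(0)=∅
  fail(2) 'bd': from fail(1)=0 chase 'd': 0 ⇒ 0;  out=∅∪out(0)=∅
  fail(4) 'bb': from fail(1)=0 chase 'b': 0 ⇒ 1;  out=∅∪out(1)=∅
  fail(8) 'ba': from fail(1)=0 chase 'a': 0 ⇒ 0;  out=∅∪out(0)=∅
  fail(11) 'ce': from fail(10)=0 chase 'e': 0 ⇒ 0;  out={3}∪out(0)={3}
  fail(3) 'bda': from fail(2)=0 chase 'a': 0 ⇒ 0;  out={0}∪out(0)={0}
  fail(5) 'bbe': from fail(4)=1 chase 'e': 1→0 ⇒ 0;  out=∅∪out(0)=∅
  fail(9) 'baa': from fail(8)=0 chase 'a': 0 ⇒ 0;  out={2}∪out(0)={2}
  fail(6) 'bbec': from fail(5)=0 chase 'c': 0 ⇒ 10;  out=∅∪out(10)=∅
  fail(7) 'bbece': from fail(6)=10 chase 'e': 10 ⇒ 11;  out={1}∪out(11)={1,3}

Scan:
pos 0 'b': at 1
pos 1 'd': at 2
pos 2 'a': at 3  → match P0@[0:2]
pos 3 'b': at 1 (via fail)
pos 4 'a': at 8
pos 5 'b': at 1 (via fail)
pos 6 'a': at 8
pos 7 'a': at 9  → match P2@[5:7]
pos 8 'c': at 10 (via fail)
pos 9 'e': at 11  → match P3@[8:9]
pos 10 'e': at 0 (via fail)
pos 11 'b': at 1
pos 12 'b': at 4
pos 13 'd': at 2 (via fail)
pos 14 'a': at 3  → match P0@[12:14]
pos 15 'b': at 1 (via fail)
pos 16 'b': at 4
pos 17 'e': at 5
pos 18 'c': at 6
pos 19 'e': at 7  → match P1@[15:19],P3@[18:19]
pos 20 'd': at 0 (via fail)
pos 21 'c': at 10
pos 22 'b': at 1 (via fail)
pos 23 'b': at 4
pos 24 'a': at 8 (via fail)
pos 25 'a': at 9  → match P2@[23:25]
pos 26 'b': at 1 (via fail)
pos 27 'b': at 4
pos 28 'e': at 5
pos 29 'c': at 6
pos 30 'e': at 7  → match P1@[26:30],P3@[29:30]
pos 31 'c': at 10 (via fail)
pos 32 'c': at 10 (via fail)
pos 33 'e': at 11  → match P3@[32:33]
pos 34 'b': at 1 (via fail)
pos 35 'b': at 4
pos 36 'e': at 5
pos 37 'c': at 6
pos 38 'e': at 7  → match P1@[34:38],P3@[37:38]
pos 39 'c': at 10 (via fail)
pos 40 'e': at 11  → match P3@[39:40]
pos 41 'b': at 1 (via fail)
pos 42 'd': at 2
pos 43 'a': at 3  → match P0@[41:43]
pos 44 'b': at 1 (via fail)
pos 45 'c': at 10 (via fail)
pos 46 'c': at 10 (via fail)
pos 47 'b': at 1 (via fail)
pos 48 'b': at 4
pos 49 'e': at 5
pos 50 'c': at 6
pos 51 'e': at 7  → match P1@[47:51],P3@[50:51]
pos 52 'b': at 1 (via fail)
pos 53 'b': at 4
pos 54 'd': at 2 (via fail)
pos 55 'a': at 3  → match P0@[53:55]
pos 56 'b': at 1 (via fail)
pos 57 'c': at 10 (via fail)
pos 58 'e': at 11  → match P3@[57:58]
pos 59 'b': at 1 (via fail)
pos 60 'a': at 8
pos 61 'd': at 0 (via fail)
pos 62 'c': at 10
pos 63 'e': at 11  → match P3@[62:63]
pos 64 'c': at 10 (via fail)
pos 65 'b': at 1 (via fail)
pos 66 'a': at 8
pos 67 'b': at 1 (via fail)
pos 68 'b': at 4
pos 69 'e': at 5
pos 70 'c': at 6
pos 71 'e': at 7  → match P1@[67:71],P3@[70:71]
pos 72 'd': at 0 (via fail)
pos 73 'b': at 1
pos 74 'c': at 10 (via fail)
pos 75 'e': at 11  → match P3@[74:75]

Matches: [[2,0],[7,2],[9,3],[14,0],[19,1],[19,3],[25,2],[30,1],[30,3],[33,3],[38,1],[38,3],[40,3],[43,0],[51,1],[51,3],[55,0],[58,3],[63,3],[71,1],[71,3],[75,3]]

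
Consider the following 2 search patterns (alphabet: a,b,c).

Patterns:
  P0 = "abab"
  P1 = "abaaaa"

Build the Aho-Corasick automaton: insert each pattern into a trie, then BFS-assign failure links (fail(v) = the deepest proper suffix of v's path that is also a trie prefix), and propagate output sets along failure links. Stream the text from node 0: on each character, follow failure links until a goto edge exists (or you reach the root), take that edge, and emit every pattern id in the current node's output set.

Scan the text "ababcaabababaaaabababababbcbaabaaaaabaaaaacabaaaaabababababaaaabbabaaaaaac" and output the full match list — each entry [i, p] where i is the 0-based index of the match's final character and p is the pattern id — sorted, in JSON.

Build:
Trie (insert patterns):
  0='ε' goto a→1
  1='a' goto b→2
  2='ab' goto a→3
  3='aba' goto a→5 b→4
  4='abab' goto ·  [P0 ends]
  5='abaa' goto a→6
  6='abaaa' goto a→7
  7='abaaaa' goto ·  [P1 ends]

Failure links (BFS by depth):
  n1('a'): parent n0 fail=0; on 'a' 0 → fail=0;  out ∅∪∅=∅
  n2('ab'): parent n1 fail=0; on 'b' 0 → fail=0;  out ∅∪∅=∅
  n3('aba'): parent n2 fail=0; on 'a' 0 → fail=1;  out ∅∪∅=∅
  n4('abab'): parent n3 fail=1; on 'b' 1 → fail=2;  out {0}∪∅={0}
  n5('abaa'): parent n3 fail=1; on 'a' 1→0 → fail=1;  out ∅∪∅=∅
  n6('abaaa'): parent n5 fail=1; on 'a' 1→0 → fail=1;  out ∅∪∅=∅
  n7('abaaaa'): parent n6 fail=1; on 'a' 1→0 → fail=1;  out {1}∪∅={1}

Scan:
pos 0 'a': at 1
pos 1 'b': at 2
pos 2 'a': at 3
pos 3 'b': at 4  emit P0@[0:3]
pos 4 'c': at 0 ·f
pos 5 'a': at 1
pos 6 'a': at 1 ·f
pos 7 'b': at 2
pos 8 'a': at 3
pos 9 'b': at 4  emit P0@[6:9]
pos 10 'a': at 3 ·f
pos 11 'b': at 4  emit P0@[8:11]
pos 12 'a': at 3 ·f
pos 13 'a': at 5
pos 14 'a': at 6
pos 15 'a': at 7  emit P1@[10:15]
pos 16 'b': at 2 ·f
pos 17 'a': at 3
pos 18 'b': at 4  emit P0@[15:18]
pos 19 'a': at 3 ·f
pos 20 'b': at 4  emit P0@[17:20]
pos 21 'a': at 3 ·f
pos 22 'b': at 4  emit P0@[19:22]
pos 23 'a': at 3 ·f
pos 24 'b': at 4  emit P0@[21:24]
pos 25 'b': at 0 ·f
pos 26 'c': at 0
pos 27 'b': at 0
pos 28 'a': at 1
pos 29 'a': at 1 ·f
pos 30 'b': at 2
pos 31 'a': at 3
pos 32 'a': at 5
pos 33 'a': at 6
pos 34 'a': at 7  emit P1@[29:34]
pos 35 'a': at 1 ·f
pos 36 'b': at 2
pos 37 'a': at 3
pos 38 'a': at 5
pos 39 'a': at 6
pos 40 'a': at 7  emit P1@[35:40]
pos 41 'a': at 1 ·f
pos 42 'c': at 0 ·f
pos 43 'a': at 1
pos 44 'b': at 2
pos 45 'a': at 3
pos 46 'a': at 5
pos 47 'a': at 6
pos 48 'a': at 7  emit P1@[43:48]
pos 49 'a': at 1 ·f
pos 50 'b': at 2
pos 51 'a': at 3
pos 52 'b': at 4  emit P0@[49:52]
pos 53 'a': at 3 ·f
pos 54 'b': at 4  emit P0@[51:54]
pos 55 'a': at 3 ·f
pos 56 'b': at 4  emit P0@[53:56]
pos 57 'a': at 3 ·f
pos 58 'b': at 4  emit P0@[55:58]
pos 59 'a': at 3 ·f
pos 60 'a': at 5
pos 61 'a': at 6
pos 62 'a': at 7  emit P1@[57:62]
pos 63 'b': at 2 ·f
pos 64 'b': at 0 ·f
pos 65 'a': at 1
pos 66 'b': at 2
pos 67 'a': at 3
pos 68 'a': at 5
pos 69 'a': at 6
pos 70 'a': at 7  emit P1@[65:70]
pos 71 'a': at 1 ·f
pos 72 'a': at 1 ·f
pos 73 'c': at 0 ·f

All matches (sorted): [[3,0],[9,0],[11,0],[15,1],[18,0],[20,0],[22,0],[24,0],[34,1],[40,1],[48,1],[52,0],[54,0],[56,0],[58,0],[62,1],[70,1]]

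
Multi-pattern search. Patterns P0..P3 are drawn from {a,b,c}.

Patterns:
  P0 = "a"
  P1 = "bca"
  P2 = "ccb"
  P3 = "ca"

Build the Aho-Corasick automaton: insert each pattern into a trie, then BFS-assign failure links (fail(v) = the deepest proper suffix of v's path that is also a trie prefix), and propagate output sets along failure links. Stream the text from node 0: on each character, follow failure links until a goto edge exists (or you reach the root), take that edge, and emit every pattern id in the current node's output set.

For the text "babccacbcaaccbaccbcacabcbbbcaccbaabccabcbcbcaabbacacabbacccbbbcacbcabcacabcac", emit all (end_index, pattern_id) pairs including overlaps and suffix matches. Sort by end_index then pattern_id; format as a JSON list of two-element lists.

Construct AC machine:
Trie (insert patterns):
  n0 'ε': a→1 b→2 c→5
  n1 'a': ·  ←P0
  n2 'b': c→3
  n3 'bc': a→4
  n4 'bca': ·  ←P1
  n5 'c': a→8 c→6
  n6 'cc': b→7
  n7 'ccb': ·  ←P2
  n8 'ca': ·  ←P3

BFS fail/out derivation:
  fail(1) 'a': from fail(0)=0 chase 'a': 0 ⇒ 0;  out={0}∪out(0)={0}
  fail(2) 'b': from fail(0)=0 chase 'b': 0 ⇒ 0;  out=∅∪out(0)=∅
  fail(5) 'c': from fail(0)=0 chase 'c': 0 ⇒ 0;  out=∅∪out(0)=∅
  fail(3) 'bc': from fail(2)=0 chase 'c': 0 ⇒ 5;  out=∅∪out(5)=∅
  fail(6) 'cc': from fail(5)=0 chase 'c': 0 ⇒ 5;  out=∅∪out(5)=∅
  fail(8) 'ca': from fail(5)=0 chase 'a': 0 ⇒ 1;  out={3}∪out(1)={0,3}
  fail(4) 'bca': from fail(3)=5 chase 'a': 5 ⇒ 8;  out={1}∪out(8)={0,1,3}
  fail(7) 'ccb': from fail(6)=5 chase 'b': 5→0 ⇒ 2;  out={2}∪out(2)={2}

Run:
[0] read 'b'  n0⇒n2
[1] read 'a'  n2⇒n1 ·f  ** P0@[1:1]
[2] read 'b'  n1⇒n2 ·f
[3] read 'c'  n2⇒n3
[4] read 'c'  n3⇒n6 ·f
[5] read 'a'  n6⇒n8 ·f  ** P0@[5:5],P3@[4:5]
[6] read 'c'  n8⇒n5 ·f
[7] read 'b'  n5⇒n2 ·f
[8] read 'c'  n2⇒n3
[9] read 'a'  n3⇒n4  ** P0@[9:9],P1@[7:9],P3@[8:9]
[10] read 'a'  n4⇒n1 ·f  ** P0@[10:10]
[11] read 'c'  n1⇒n5 ·f
[12] read 'c'  n5⇒n6
[13] read 'b'  n6⇒n7  ** P2@[11:13]
[14] read 'a'  n7⇒n1 ·f  ** P0@[14:14]
[15] read 'c'  n1⇒n5 ·f
[16] read 'c'  n5⇒n6
[17] read 'b'  n6⇒n7  ** P2@[15:17]
[18] read 'c'  n7⇒n3 ·f
[19] read 'a'  n3⇒n4  ** P0@[19:19],P1@[17:19],P3@[18:19]
[20] read 'c'  n4⇒n5 ·f
[21] read 'a'  n5⇒n8  ** P0@[21:21],P3@[20:21]
[22] read 'b'  n8⇒n2 ·f
[23] read 'c'  n2⇒n3
[24] read 'b'  n3⇒n2 ·f
[25] read 'b'  n2⇒n2 ·f
[26] read 'b'  n2⇒n2 ·f
[27] read 'c'  n2⇒n3
[28] read 'a'  n3⇒n4  ** P0@[28:28],P1@[26:28],P3@[27:28]
[29] read 'c'  n4⇒n5 ·f
[30] read 'c'  n5⇒n6
[31] read 'b'  n6⇒n7  ** P2@[29:31]
[32] read 'a'  n7⇒n1 ·f  ** P0@[32:32]
[33] read 'a'  n1⇒n1 ·f  ** P0@[33:33]
[34] read 'b'  n1⇒n2 ·f
[35] read 'c'  n2⇒n3
[36] read 'c'  n3⇒n6 ·f
[37] read 'a'  n6⇒n8 ·f  ** P0@[37:37],P3@[36:37]
[38] read 'b'  n8⇒n2 ·f
[39] read 'c'  n2⇒n3
[40] read 'b'  n3⇒n2 ·f
[41] read 'c'  n2⇒n3
[42] read 'b'  n3⇒n2 ·f
[43] read 'c'  n2⇒n3
[44] read 'a'  n3⇒n4  ** P0@[44:44],P1@[42:44],P3@[43:44]
[45] read 'a'  n4⇒n1 ·f  ** P0@[45:45]
[46] read 'b'  n1⇒n2 ·f
[47] read 'b'  n2⇒n2 ·f
[48] read 'a'  n2⇒n1 ·f  ** P0@[48:48]
[49] read 'c'  n1⇒n5 ·f
[50] read 'a'  n5⇒n8  ** P0@[50:50],P3@[49:50]
[51] read 'c'  n8⇒n5 ·f
[52] read 'a'  n5⇒n8  ** P0@[52:52],P3@[51:52]
[53] read 'b'  n8⇒n2 ·f
[54] read 'b'  n2⇒n2 ·f
[55] read 'a'  n2⇒n1 ·f  ** P0@[55:55]
[56] read 'c'  n1⇒n5 ·f
[57] read 'c'  n5⇒n6
[58] read 'c'  n6⇒n6 ·f
[59] read 'b'  n6⇒n7  ** P2@[57:59]
[60] read 'b'  n7⇒n2 ·f
[61] read 'b'  n2⇒n2 ·f
[62] read 'c'  n2⇒n3
[63] read 'a'  n3⇒n4  ** P0@[63:63],P1@[61:63],P3@[62:63]
[64] read 'c'  n4⇒n5 ·f
[65] read 'b'  n5⇒n2 ·f
[66] read 'c'  n2⇒n3
[67] read 'a'  n3⇒n4  ** P0@[67:67],P1@[65:67],P3@[66:67]
[68] read 'b'  n4⇒n2 ·f
[69] read 'c'  n2⇒n3
[70] read 'a'  n3⇒n4  ** P0@[70:70],P1@[68:70],P3@[69:70]
[71] read 'c'  n4⇒n5 ·f
[72] read 'a'  n5⇒n8  ** P0@[72:72],P3@[71:72]
[73] read 'b'  n8⇒n2 ·f
[74] read 'c'  n2⇒n3
[75] read 'a'  n3⇒n4  ** P0@[75:75],P1@[73:75],P3@[74:75]
[76] read 'c'  n4⇒n5 ·f

Result: [[1,0],[5,0],[5,3],[9,0],[9,1],[9,3],[10,0],[13,2],[14,0],[17,2],[19,0],[19,1],[19,3],[21,0],[21,3],[28,0],[28,1],[28,3],[31,2],[32,0],[33,0],[37,0],[37,3],[44,0],[44,1],[44,3],[45,0],[48,0],[50,0],[50,3],[52,0],[52,3],[55,0],[59,2],[63,0],[63,1],[63,3],[67,0],[67,1],[67,3],[70,0],[70,1],[70,3],[72,0],[72,3],[75,0],[75,1],[75,3]]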